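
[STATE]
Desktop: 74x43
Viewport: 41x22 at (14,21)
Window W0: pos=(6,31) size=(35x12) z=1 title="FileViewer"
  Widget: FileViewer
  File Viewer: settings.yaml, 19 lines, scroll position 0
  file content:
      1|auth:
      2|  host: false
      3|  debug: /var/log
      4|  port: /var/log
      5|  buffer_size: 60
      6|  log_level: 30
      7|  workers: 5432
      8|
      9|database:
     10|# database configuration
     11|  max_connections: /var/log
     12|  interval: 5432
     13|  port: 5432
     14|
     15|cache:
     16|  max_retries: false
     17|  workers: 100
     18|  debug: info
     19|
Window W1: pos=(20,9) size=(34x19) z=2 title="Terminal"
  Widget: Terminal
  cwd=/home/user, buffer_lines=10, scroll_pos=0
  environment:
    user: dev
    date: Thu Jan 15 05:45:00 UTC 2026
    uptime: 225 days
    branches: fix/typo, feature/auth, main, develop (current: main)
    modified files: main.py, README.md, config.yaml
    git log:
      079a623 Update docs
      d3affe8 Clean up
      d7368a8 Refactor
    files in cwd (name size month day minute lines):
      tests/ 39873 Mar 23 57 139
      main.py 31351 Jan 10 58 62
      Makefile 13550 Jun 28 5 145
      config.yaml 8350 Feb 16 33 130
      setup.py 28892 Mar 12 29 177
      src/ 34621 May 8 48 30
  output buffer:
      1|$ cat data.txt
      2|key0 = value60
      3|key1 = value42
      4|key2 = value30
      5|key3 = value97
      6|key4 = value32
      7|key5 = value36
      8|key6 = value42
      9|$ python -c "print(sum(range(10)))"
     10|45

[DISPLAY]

      ┃45                              ┃ 
      ┃$ █                             ┃ 
      ┃                                ┃ 
      ┃                                ┃ 
      ┃                                ┃ 
      ┃                                ┃ 
      ┗━━━━━━━━━━━━━━━━━━━━━━━━━━━━━━━━┛ 
                                         
                                         
                                         
━━━━━━━━━━━━━━━━━━━━━━━━━━┓              
ewer                      ┃              
──────────────────────────┨              
                         ▲┃              
 false                   █┃              
: /var/log               ░┃              
 /var/log                ░┃              
r_size: 60               ░┃              
evel: 30                 ░┃              
rs: 5432                 ░┃              
                         ▼┃              
━━━━━━━━━━━━━━━━━━━━━━━━━━┛              


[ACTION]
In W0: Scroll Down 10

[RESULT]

      ┃45                              ┃ 
      ┃$ █                             ┃ 
      ┃                                ┃ 
      ┃                                ┃ 
      ┃                                ┃ 
      ┃                                ┃ 
      ┗━━━━━━━━━━━━━━━━━━━━━━━━━━━━━━━━┛ 
                                         
                                         
                                         
━━━━━━━━━━━━━━━━━━━━━━━━━━┓              
ewer                      ┃              
──────────────────────────┨              
onnections: /var/log     ▲┃              
val: 5432                ░┃              
 5432                    ░┃              
                         ░┃              
                         ░┃              
etries: false            ░┃              
rs: 100                  █┃              
: info                   ▼┃              
━━━━━━━━━━━━━━━━━━━━━━━━━━┛              


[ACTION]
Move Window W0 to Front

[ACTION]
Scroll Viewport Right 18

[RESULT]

                     ┃                   
                     ┃                   
                     ┃                   
                     ┃                   
                     ┃                   
                     ┃                   
━━━━━━━━━━━━━━━━━━━━━┛                   
                                         
                                         
                                         
━━━━━━━━┓                                
        ┃                                
────────┨                                
og     ▲┃                                
       ░┃                                
       ░┃                                
       ░┃                                
       ░┃                                
       ░┃                                
       █┃                                
       ▼┃                                
━━━━━━━━┛                                


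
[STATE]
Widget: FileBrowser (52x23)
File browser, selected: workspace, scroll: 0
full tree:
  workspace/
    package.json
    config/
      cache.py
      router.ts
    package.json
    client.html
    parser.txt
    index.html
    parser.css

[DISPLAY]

> [-] workspace/                                    
    package.json                                    
    [+] config/                                     
    package.json                                    
    client.html                                     
    parser.txt                                      
    index.html                                      
    parser.css                                      
                                                    
                                                    
                                                    
                                                    
                                                    
                                                    
                                                    
                                                    
                                                    
                                                    
                                                    
                                                    
                                                    
                                                    
                                                    


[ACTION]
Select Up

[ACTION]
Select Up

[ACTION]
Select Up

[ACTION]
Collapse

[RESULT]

> [+] workspace/                                    
                                                    
                                                    
                                                    
                                                    
                                                    
                                                    
                                                    
                                                    
                                                    
                                                    
                                                    
                                                    
                                                    
                                                    
                                                    
                                                    
                                                    
                                                    
                                                    
                                                    
                                                    
                                                    


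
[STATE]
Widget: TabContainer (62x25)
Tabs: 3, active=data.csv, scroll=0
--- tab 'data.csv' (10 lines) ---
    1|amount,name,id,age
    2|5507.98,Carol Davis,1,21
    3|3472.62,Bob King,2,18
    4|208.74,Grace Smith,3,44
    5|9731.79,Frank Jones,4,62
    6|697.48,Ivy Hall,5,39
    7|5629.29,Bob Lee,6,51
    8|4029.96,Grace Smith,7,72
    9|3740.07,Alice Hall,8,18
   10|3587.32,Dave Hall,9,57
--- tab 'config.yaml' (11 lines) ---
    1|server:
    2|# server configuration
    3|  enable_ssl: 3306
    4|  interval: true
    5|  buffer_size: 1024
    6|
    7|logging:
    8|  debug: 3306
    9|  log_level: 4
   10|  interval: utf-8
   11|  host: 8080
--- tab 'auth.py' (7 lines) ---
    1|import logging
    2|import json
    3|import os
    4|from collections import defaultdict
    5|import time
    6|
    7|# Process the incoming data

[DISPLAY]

[data.csv]│ config.yaml │ auth.py                             
──────────────────────────────────────────────────────────────
amount,name,id,age                                            
5507.98,Carol Davis,1,21                                      
3472.62,Bob King,2,18                                         
208.74,Grace Smith,3,44                                       
9731.79,Frank Jones,4,62                                      
697.48,Ivy Hall,5,39                                          
5629.29,Bob Lee,6,51                                          
4029.96,Grace Smith,7,72                                      
3740.07,Alice Hall,8,18                                       
3587.32,Dave Hall,9,57                                        
                                                              
                                                              
                                                              
                                                              
                                                              
                                                              
                                                              
                                                              
                                                              
                                                              
                                                              
                                                              
                                                              


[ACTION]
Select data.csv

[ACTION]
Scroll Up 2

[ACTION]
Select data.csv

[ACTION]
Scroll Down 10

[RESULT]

[data.csv]│ config.yaml │ auth.py                             
──────────────────────────────────────────────────────────────
3587.32,Dave Hall,9,57                                        
                                                              
                                                              
                                                              
                                                              
                                                              
                                                              
                                                              
                                                              
                                                              
                                                              
                                                              
                                                              
                                                              
                                                              
                                                              
                                                              
                                                              
                                                              
                                                              
                                                              
                                                              
                                                              


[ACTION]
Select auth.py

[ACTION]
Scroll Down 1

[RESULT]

 data.csv │ config.yaml │[auth.py]                            
──────────────────────────────────────────────────────────────
import json                                                   
import os                                                     
from collections import defaultdict                           
import time                                                   
                                                              
# Process the incoming data                                   
                                                              
                                                              
                                                              
                                                              
                                                              
                                                              
                                                              
                                                              
                                                              
                                                              
                                                              
                                                              
                                                              
                                                              
                                                              
                                                              
                                                              


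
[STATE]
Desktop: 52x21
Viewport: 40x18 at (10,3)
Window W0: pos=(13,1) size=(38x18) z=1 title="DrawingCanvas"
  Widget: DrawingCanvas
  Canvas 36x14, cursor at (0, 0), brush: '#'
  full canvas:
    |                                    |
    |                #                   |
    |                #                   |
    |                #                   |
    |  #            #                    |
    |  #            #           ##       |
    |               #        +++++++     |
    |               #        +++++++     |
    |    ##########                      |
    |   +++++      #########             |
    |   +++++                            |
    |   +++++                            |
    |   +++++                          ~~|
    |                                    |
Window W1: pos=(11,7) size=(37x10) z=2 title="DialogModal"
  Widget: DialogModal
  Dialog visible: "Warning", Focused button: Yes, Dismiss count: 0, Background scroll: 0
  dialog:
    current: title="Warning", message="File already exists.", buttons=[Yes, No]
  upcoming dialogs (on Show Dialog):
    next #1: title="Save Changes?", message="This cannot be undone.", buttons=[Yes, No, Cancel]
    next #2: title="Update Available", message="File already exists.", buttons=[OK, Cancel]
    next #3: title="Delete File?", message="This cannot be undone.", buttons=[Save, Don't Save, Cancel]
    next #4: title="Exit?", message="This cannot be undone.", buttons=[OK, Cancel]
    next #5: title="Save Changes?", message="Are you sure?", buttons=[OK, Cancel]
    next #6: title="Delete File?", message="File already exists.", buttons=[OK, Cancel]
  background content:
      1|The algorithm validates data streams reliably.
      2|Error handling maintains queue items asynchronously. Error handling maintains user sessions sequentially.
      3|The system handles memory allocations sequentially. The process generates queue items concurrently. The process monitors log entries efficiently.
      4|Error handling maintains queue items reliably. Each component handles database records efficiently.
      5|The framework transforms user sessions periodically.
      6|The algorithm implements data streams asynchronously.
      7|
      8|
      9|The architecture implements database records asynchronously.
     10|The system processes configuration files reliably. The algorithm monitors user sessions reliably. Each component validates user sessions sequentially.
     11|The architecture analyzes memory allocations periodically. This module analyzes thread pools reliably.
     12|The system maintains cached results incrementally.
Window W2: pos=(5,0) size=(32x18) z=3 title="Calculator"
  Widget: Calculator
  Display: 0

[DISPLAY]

                         0┃─────────────
┬───┬───┬───┐             ┃             
│ 8 │ 9 │ ÷ │             ┃             
┼───┼───┼───┤             ┃             
│ 5 │ 6 │ × │             ┃━━━━━━━━━━┓  
┼───┼───┼───┤             ┃          ┃  
│ 2 │ 3 │ - │             ┃──────────┨  
┼───┼───┼───┤             ┃───┐stream┃  
│ . │ = │ + │             ┃   │e item┃  
┼───┼───┼───┤             ┃s. │ocatio┃  
│ MC│ MR│ M+│             ┃   │e item┃  
┴───┴───┴───┘             ┃───┘ sessi┃  
                          ┃data strea┃  
                          ┃━━━━━━━━━━┛~~
━━━━━━━━━━━━━━━━━━━━━━━━━━┛             
   ┗━━━━━━━━━━━━━━━━━━━━━━━━━━━━━━━━━━━━
                                        
                                        


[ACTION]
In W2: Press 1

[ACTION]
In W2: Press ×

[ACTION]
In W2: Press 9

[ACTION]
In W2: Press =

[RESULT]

                         9┃─────────────
┬───┬───┬───┐             ┃             
│ 8 │ 9 │ ÷ │             ┃             
┼───┼───┼───┤             ┃             
│ 5 │ 6 │ × │             ┃━━━━━━━━━━┓  
┼───┼───┼───┤             ┃          ┃  
│ 2 │ 3 │ - │             ┃──────────┨  
┼───┼───┼───┤             ┃───┐stream┃  
│ . │ = │ + │             ┃   │e item┃  
┼───┼───┼───┤             ┃s. │ocatio┃  
│ MC│ MR│ M+│             ┃   │e item┃  
┴───┴───┴───┘             ┃───┘ sessi┃  
                          ┃data strea┃  
                          ┃━━━━━━━━━━┛~~
━━━━━━━━━━━━━━━━━━━━━━━━━━┛             
   ┗━━━━━━━━━━━━━━━━━━━━━━━━━━━━━━━━━━━━
                                        
                                        


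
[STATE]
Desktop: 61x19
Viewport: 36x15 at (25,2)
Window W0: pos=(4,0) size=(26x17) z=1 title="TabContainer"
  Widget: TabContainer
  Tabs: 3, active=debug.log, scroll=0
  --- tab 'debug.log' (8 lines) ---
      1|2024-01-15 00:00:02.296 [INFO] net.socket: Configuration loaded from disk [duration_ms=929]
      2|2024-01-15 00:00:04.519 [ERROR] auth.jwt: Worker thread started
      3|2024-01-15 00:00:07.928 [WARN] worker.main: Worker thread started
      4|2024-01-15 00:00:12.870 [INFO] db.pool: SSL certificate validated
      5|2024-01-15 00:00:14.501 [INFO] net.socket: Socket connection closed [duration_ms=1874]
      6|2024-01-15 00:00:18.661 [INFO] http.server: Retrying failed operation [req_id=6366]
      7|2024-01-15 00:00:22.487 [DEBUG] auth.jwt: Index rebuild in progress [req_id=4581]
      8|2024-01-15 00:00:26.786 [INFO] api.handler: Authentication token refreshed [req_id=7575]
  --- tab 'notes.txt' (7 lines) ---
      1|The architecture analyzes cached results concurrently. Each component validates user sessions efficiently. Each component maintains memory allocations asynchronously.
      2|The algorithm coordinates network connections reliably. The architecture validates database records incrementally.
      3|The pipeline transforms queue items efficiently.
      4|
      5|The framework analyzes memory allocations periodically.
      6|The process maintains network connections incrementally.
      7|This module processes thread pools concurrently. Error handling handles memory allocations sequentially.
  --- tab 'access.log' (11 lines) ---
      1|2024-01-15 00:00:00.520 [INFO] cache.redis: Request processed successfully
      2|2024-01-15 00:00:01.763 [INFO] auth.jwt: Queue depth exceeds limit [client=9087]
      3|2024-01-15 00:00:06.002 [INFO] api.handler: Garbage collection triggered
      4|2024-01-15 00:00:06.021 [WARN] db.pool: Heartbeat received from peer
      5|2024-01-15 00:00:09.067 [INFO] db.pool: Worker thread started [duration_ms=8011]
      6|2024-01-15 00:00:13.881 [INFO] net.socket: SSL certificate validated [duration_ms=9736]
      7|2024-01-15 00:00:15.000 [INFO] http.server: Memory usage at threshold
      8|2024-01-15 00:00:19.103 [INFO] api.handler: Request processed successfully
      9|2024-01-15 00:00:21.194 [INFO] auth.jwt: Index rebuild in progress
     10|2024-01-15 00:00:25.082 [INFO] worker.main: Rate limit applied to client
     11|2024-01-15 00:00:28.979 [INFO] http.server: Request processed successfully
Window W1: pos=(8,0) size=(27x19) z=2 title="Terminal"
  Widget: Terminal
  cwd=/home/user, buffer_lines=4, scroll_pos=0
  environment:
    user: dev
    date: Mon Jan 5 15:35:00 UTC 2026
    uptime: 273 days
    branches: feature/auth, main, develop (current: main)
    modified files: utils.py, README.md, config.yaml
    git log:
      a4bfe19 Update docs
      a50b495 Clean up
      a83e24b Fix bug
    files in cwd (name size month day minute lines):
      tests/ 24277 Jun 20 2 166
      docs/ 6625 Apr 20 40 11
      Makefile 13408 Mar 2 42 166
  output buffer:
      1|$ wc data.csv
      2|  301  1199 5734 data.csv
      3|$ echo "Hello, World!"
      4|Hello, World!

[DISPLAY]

─────────┨                          
         ┃                          
 data.csv┃                          
orld!"   ┃                          
         ┃                          
         ┃                          
         ┃                          
         ┃                          
         ┃                          
         ┃                          
         ┃                          
         ┃                          
         ┃                          
         ┃                          
         ┃                          


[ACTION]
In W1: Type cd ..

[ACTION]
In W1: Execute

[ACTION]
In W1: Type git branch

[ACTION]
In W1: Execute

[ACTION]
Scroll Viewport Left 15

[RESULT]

────────────────────────┨           
 wc data.csv            ┃           
 301  1199 5734 data.csv┃           
 echo "Hello, World!"   ┃           
ello, World!            ┃           
 cd ..                  ┃           
                        ┃           
 git branch             ┃           
 feature/auth           ┃           
 main                   ┃           
 develop                ┃           
 █                      ┃           
                        ┃           
                        ┃           
                        ┃           


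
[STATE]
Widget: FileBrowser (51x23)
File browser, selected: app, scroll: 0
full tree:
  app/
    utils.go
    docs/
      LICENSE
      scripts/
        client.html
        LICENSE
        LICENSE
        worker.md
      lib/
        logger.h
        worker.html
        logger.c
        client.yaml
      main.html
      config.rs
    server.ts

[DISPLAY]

> [-] app/                                         
    utils.go                                       
    [+] docs/                                      
    server.ts                                      
                                                   
                                                   
                                                   
                                                   
                                                   
                                                   
                                                   
                                                   
                                                   
                                                   
                                                   
                                                   
                                                   
                                                   
                                                   
                                                   
                                                   
                                                   
                                                   


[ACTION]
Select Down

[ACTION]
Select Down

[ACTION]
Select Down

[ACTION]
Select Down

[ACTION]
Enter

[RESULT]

  [-] app/                                         
    utils.go                                       
    [+] docs/                                      
  > server.ts                                      
                                                   
                                                   
                                                   
                                                   
                                                   
                                                   
                                                   
                                                   
                                                   
                                                   
                                                   
                                                   
                                                   
                                                   
                                                   
                                                   
                                                   
                                                   
                                                   


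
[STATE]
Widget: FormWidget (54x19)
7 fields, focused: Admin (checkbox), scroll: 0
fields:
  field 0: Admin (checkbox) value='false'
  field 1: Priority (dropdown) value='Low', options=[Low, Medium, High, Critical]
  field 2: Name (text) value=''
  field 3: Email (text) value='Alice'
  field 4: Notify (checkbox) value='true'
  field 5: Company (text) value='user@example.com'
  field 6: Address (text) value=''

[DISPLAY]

> Admin:      [ ]                                     
  Priority:   [Low                                  ▼]
  Name:       [                                      ]
  Email:      [Alice                                 ]
  Notify:     [x]                                     
  Company:    [user@example.com                      ]
  Address:    [                                      ]
                                                      
                                                      
                                                      
                                                      
                                                      
                                                      
                                                      
                                                      
                                                      
                                                      
                                                      
                                                      


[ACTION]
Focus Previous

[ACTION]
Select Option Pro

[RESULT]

  Admin:      [ ]                                     
  Priority:   [Low                                  ▼]
  Name:       [                                      ]
  Email:      [Alice                                 ]
  Notify:     [x]                                     
  Company:    [user@example.com                      ]
> Address:    [                                      ]
                                                      
                                                      
                                                      
                                                      
                                                      
                                                      
                                                      
                                                      
                                                      
                                                      
                                                      
                                                      


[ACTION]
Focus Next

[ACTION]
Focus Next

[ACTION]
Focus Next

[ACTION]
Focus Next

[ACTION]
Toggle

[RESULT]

  Admin:      [ ]                                     
  Priority:   [Low                                  ▼]
  Name:       [                                      ]
> Email:      [Alice                                 ]
  Notify:     [x]                                     
  Company:    [user@example.com                      ]
  Address:    [                                      ]
                                                      
                                                      
                                                      
                                                      
                                                      
                                                      
                                                      
                                                      
                                                      
                                                      
                                                      
                                                      


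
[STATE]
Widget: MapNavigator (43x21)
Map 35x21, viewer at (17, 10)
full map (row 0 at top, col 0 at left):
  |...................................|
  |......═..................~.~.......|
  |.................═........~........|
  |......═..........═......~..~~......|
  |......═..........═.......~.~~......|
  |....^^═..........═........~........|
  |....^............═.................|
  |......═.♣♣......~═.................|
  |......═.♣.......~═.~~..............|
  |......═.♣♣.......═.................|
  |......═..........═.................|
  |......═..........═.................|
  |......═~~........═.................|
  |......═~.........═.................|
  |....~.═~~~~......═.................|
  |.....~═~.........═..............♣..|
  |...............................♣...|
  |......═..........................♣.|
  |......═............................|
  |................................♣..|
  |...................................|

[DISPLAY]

    ...................................    
    ......═..................~.~.......    
    .................═........~........    
    ......═..........═......~..~~......    
    ......═..........═.......~.~~......    
    ....^^═..........═........~........    
    ....^............═.................    
    ......═.♣♣......~═.................    
    ......═.♣.......~═.~~..............    
    ......═.♣♣.......═.................    
    ......═..........@.................    
    ......═..........═.................    
    ......═~~........═.................    
    ......═~.........═.................    
    ....~.═~~~~......═.................    
    .....~═~.........═..............♣..    
    ...............................♣...    
    ......═..........................♣.    
    ......═............................    
    ................................♣..    
    ...................................    


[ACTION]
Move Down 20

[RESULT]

    ......═..........═.................    
    ......═..........═.................    
    ......═~~........═.................    
    ......═~.........═.................    
    ....~.═~~~~......═.................    
    .....~═~.........═..............♣..    
    ...............................♣...    
    ......═..........................♣.    
    ......═............................    
    ................................♣..    
    .................@.................    
                                           
                                           
                                           
                                           
                                           
                                           
                                           
                                           
                                           
                                           


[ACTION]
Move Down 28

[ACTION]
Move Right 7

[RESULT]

...═..........═.................           
...═..........═.................           
...═~~........═.................           
...═~.........═.................           
.~.═~~~~......═.................           
..~═~.........═..............♣..           
............................♣...           
...═..........................♣.           
...═............................           
.............................♣..           
.....................@..........           
                                           
                                           
                                           
                                           
                                           
                                           
                                           
                                           
                                           
                                           


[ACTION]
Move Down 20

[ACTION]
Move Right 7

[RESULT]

.......═.................                  
.......═.................                  
.......═.................                  
.......═.................                  
~......═.................                  
.......═..............♣..                  
.....................♣...                  
.......................♣.                  
.........................                  
......................♣..                  
.....................@...                  
                                           
                                           
                                           
                                           
                                           
                                           
                                           
                                           
                                           
                                           


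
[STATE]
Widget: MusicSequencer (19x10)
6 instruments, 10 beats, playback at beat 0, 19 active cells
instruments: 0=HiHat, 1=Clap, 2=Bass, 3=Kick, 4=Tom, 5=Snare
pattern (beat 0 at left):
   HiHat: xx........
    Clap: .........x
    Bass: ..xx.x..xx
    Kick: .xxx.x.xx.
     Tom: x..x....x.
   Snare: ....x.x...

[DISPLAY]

      ▼123456789   
 HiHat██········   
  Clap·········█   
  Bass··██·█··██   
  Kick·███·█·██·   
   Tom█··█····█·   
 Snare····█·█···   
                   
                   
                   


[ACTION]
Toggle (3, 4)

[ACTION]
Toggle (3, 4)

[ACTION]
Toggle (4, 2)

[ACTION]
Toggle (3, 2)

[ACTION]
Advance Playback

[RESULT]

      0▼23456789   
 HiHat██········   
  Clap·········█   
  Bass··██·█··██   
  Kick·█·█·█·██·   
   Tom█·██····█·   
 Snare····█·█···   
                   
                   
                   


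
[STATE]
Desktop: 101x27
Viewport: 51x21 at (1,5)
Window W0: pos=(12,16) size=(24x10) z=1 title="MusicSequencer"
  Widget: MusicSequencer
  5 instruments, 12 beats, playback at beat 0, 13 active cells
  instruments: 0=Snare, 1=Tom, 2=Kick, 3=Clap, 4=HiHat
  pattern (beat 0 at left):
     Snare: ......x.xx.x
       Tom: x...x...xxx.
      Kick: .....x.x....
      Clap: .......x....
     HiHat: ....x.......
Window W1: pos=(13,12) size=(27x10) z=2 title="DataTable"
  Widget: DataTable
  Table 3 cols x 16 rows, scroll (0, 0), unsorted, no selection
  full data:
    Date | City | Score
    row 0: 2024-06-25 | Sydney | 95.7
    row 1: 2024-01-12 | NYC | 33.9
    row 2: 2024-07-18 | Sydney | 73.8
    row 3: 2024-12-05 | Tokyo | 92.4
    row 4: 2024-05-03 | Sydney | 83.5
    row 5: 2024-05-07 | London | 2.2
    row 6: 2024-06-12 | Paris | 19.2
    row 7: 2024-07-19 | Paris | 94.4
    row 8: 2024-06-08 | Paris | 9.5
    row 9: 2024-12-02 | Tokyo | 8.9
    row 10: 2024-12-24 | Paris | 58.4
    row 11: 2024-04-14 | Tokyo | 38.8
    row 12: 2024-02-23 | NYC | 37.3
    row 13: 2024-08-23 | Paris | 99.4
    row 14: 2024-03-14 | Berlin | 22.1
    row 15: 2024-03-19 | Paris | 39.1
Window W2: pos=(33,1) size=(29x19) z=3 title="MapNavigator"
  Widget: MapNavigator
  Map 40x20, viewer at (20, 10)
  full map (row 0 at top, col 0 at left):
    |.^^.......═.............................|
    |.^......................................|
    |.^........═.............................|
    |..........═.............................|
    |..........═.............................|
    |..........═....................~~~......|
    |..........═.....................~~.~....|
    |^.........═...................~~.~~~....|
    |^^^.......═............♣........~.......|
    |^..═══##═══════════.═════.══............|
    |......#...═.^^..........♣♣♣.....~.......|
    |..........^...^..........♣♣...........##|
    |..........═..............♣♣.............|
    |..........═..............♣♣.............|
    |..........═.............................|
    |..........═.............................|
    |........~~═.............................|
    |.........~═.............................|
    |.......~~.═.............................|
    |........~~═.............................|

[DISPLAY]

                                ┃...═..............
                                ┃...═..............
                                ┃...═..............
                                ┃...═..............
                                ┃...═............♣.
                                ┃#═══════════.═════
                                ┃...═.^^......@...♣
            ┏━━━━━━━━━━━━━━━━━━━┃...^...^..........
            ┃ DataTable         ┃...═..............
            ┠───────────────────┃...═..............
            ┃Date      │City  │S┃...═..............
           ┏┃──────────┼──────┼─┃...═..............
           ┃┃2024-06-25│Sydney│9┃.~~═..............
           ┠┃2024-01-12│NYC   │3┃..~═..............
           ┃┃2024-07-18│Sydney│7┗━━━━━━━━━━━━━━━━━━
           ┃┃2024-12-05│Tokyo │92.4   ┃            
           ┃┗━━━━━━━━━━━━━━━━━━━━━━━━━┛            
           ┃  Kick·····█·█····    ┃                
           ┃  Clap·······█····    ┃                
           ┃ HiHat····█·······    ┃                
           ┗━━━━━━━━━━━━━━━━━━━━━━┛                


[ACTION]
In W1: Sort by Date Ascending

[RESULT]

                                ┃...═..............
                                ┃...═..............
                                ┃...═..............
                                ┃...═..............
                                ┃...═............♣.
                                ┃#═══════════.═════
                                ┃...═.^^......@...♣
            ┏━━━━━━━━━━━━━━━━━━━┃...^...^..........
            ┃ DataTable         ┃...═..............
            ┠───────────────────┃...═..............
            ┃Date     ▲│City  │S┃...═..............
           ┏┃──────────┼──────┼─┃...═..............
           ┃┃2024-01-12│NYC   │3┃.~~═..............
           ┠┃2024-02-23│NYC   │3┃..~═..............
           ┃┃2024-03-14│Berlin│2┗━━━━━━━━━━━━━━━━━━
           ┃┃2024-03-19│Paris │39.1   ┃            
           ┃┗━━━━━━━━━━━━━━━━━━━━━━━━━┛            
           ┃  Kick·····█·█····    ┃                
           ┃  Clap·······█····    ┃                
           ┃ HiHat····█·······    ┃                
           ┗━━━━━━━━━━━━━━━━━━━━━━┛                


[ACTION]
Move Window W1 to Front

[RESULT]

                                ┃...═..............
                                ┃...═..............
                                ┃...═..............
                                ┃...═..............
                                ┃...═............♣.
                                ┃#═══════════.═════
                                ┃...═.^^......@...♣
            ┏━━━━━━━━━━━━━━━━━━━━━━━━━┓.^..........
            ┃ DataTable               ┃............
            ┠─────────────────────────┨............
            ┃Date     ▲│City  │Score  ┃............
           ┏┃──────────┼──────┼─────  ┃............
           ┃┃2024-01-12│NYC   │33.9   ┃............
           ┠┃2024-02-23│NYC   │37.3   ┃............
           ┃┃2024-03-14│Berlin│22.1   ┃━━━━━━━━━━━━
           ┃┃2024-03-19│Paris │39.1   ┃            
           ┃┗━━━━━━━━━━━━━━━━━━━━━━━━━┛            
           ┃  Kick·····█·█····    ┃                
           ┃  Clap·······█····    ┃                
           ┃ HiHat····█·······    ┃                
           ┗━━━━━━━━━━━━━━━━━━━━━━┛                


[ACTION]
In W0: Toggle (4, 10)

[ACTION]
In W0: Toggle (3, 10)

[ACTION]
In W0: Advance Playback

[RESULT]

                                ┃...═..............
                                ┃...═..............
                                ┃...═..............
                                ┃...═..............
                                ┃...═............♣.
                                ┃#═══════════.═════
                                ┃...═.^^......@...♣
            ┏━━━━━━━━━━━━━━━━━━━━━━━━━┓.^..........
            ┃ DataTable               ┃............
            ┠─────────────────────────┨............
            ┃Date     ▲│City  │Score  ┃............
           ┏┃──────────┼──────┼─────  ┃............
           ┃┃2024-01-12│NYC   │33.9   ┃............
           ┠┃2024-02-23│NYC   │37.3   ┃............
           ┃┃2024-03-14│Berlin│22.1   ┃━━━━━━━━━━━━
           ┃┃2024-03-19│Paris │39.1   ┃            
           ┃┗━━━━━━━━━━━━━━━━━━━━━━━━━┛            
           ┃  Kick·····█·█····    ┃                
           ┃  Clap·······█··█·    ┃                
           ┃ HiHat····█·····█·    ┃                
           ┗━━━━━━━━━━━━━━━━━━━━━━┛                
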